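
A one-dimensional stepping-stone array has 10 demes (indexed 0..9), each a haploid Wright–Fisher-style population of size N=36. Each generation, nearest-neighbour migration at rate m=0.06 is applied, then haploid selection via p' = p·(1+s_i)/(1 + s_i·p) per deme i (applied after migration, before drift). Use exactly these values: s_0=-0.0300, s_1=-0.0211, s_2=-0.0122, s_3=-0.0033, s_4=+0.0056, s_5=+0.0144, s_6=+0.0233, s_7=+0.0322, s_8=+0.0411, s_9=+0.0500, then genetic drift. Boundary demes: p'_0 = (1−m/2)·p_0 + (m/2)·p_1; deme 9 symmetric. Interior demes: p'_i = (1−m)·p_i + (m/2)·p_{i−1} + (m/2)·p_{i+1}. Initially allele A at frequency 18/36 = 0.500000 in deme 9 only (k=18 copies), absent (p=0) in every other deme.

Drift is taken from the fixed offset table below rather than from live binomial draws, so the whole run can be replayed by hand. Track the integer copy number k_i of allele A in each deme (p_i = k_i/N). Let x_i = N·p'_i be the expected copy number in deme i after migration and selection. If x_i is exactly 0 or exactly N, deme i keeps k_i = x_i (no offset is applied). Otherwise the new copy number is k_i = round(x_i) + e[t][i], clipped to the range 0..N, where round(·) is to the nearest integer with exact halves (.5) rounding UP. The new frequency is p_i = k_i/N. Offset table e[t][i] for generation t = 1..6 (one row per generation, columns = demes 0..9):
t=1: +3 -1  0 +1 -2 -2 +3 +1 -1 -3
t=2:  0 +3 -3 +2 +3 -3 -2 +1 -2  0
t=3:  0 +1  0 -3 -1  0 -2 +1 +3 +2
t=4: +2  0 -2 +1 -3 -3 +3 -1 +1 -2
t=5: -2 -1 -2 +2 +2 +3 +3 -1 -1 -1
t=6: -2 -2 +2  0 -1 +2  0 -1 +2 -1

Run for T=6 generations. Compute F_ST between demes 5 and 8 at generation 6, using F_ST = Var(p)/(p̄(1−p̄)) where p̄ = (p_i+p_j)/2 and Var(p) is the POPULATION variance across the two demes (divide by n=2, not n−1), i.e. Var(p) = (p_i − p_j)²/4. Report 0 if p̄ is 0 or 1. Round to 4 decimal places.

t=0: k=[0 0 0 0 0 0 0 0 0 18]
t=1: x=[0.0000 0.0000 0.0000 0.0000 0.0000 0.0000 0.0000 0.0000 0.5618 17.8990] k=[0 0 0 0 0 0 0 0 0 15]
t=2: x=[0.0000 0.0000 0.0000 0.0000 0.0000 0.0000 0.0000 0.0000 0.4683 14.9749] k=[0 0 0 0 0 0 0 0 0 15]
t=3: x=[0.0000 0.0000 0.0000 0.0000 0.0000 0.0000 0.0000 0.0000 0.4683 14.9749] k=[0 0 0 0 0 0 0 0 3 17]
t=4: x=[0.0000 0.0000 0.0000 0.0000 0.0000 0.0000 0.0000 0.0929 3.4537 17.0171] k=[0 0 0 0 0 0 0 0 4 15]
t=5: x=[0.0000 0.0000 0.0000 0.0000 0.0000 0.0000 0.0000 0.1239 4.3621 15.0959] k=[0 0 0 0 0 0 0 0 3 14]
t=6: x=[0.0000 0.0000 0.0000 0.0000 0.0000 0.0000 0.0000 0.0929 3.3607 14.0861] k=[0 0 0 0 0 0 0 0 5 13]

0.0746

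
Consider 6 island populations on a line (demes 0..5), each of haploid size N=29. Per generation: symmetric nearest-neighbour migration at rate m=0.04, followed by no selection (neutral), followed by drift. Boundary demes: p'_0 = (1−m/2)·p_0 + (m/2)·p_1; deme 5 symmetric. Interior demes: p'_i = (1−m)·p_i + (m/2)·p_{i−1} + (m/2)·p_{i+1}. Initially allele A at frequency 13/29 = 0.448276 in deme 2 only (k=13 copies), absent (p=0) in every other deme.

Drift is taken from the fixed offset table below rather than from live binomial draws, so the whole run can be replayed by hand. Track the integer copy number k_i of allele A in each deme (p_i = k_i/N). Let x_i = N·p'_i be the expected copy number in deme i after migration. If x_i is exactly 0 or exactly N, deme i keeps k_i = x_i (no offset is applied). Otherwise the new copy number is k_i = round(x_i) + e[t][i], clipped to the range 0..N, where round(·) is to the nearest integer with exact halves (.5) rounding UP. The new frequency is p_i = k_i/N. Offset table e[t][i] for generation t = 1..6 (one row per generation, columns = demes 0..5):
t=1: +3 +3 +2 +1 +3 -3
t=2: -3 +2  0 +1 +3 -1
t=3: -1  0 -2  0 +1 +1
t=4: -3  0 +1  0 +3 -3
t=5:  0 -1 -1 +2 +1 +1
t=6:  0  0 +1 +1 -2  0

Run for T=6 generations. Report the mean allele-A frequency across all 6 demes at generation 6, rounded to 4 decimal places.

t=0: k=[0 0 13 0 0 0]
t=1: x=[0.0000 0.2600 12.4800 0.2600 0.0000 0.0000] k=[0 3 14 1 0 0]
t=2: x=[0.0600 3.1600 13.5200 1.2400 0.0200 0.0000] k=[0 5 14 2 3 0]
t=3: x=[0.1000 5.0800 13.5800 2.2600 2.9200 0.0600] k=[0 5 12 2 4 1]
t=4: x=[0.1000 5.0400 11.6600 2.2400 3.9000 1.0600] k=[0 5 13 2 7 0]
t=5: x=[0.1000 5.0600 12.6200 2.3200 6.7600 0.1400] k=[0 4 12 4 8 1]
t=6: x=[0.0800 4.0800 11.6800 4.2400 7.7800 1.1400] k=[0 4 13 5 6 1]

0.1667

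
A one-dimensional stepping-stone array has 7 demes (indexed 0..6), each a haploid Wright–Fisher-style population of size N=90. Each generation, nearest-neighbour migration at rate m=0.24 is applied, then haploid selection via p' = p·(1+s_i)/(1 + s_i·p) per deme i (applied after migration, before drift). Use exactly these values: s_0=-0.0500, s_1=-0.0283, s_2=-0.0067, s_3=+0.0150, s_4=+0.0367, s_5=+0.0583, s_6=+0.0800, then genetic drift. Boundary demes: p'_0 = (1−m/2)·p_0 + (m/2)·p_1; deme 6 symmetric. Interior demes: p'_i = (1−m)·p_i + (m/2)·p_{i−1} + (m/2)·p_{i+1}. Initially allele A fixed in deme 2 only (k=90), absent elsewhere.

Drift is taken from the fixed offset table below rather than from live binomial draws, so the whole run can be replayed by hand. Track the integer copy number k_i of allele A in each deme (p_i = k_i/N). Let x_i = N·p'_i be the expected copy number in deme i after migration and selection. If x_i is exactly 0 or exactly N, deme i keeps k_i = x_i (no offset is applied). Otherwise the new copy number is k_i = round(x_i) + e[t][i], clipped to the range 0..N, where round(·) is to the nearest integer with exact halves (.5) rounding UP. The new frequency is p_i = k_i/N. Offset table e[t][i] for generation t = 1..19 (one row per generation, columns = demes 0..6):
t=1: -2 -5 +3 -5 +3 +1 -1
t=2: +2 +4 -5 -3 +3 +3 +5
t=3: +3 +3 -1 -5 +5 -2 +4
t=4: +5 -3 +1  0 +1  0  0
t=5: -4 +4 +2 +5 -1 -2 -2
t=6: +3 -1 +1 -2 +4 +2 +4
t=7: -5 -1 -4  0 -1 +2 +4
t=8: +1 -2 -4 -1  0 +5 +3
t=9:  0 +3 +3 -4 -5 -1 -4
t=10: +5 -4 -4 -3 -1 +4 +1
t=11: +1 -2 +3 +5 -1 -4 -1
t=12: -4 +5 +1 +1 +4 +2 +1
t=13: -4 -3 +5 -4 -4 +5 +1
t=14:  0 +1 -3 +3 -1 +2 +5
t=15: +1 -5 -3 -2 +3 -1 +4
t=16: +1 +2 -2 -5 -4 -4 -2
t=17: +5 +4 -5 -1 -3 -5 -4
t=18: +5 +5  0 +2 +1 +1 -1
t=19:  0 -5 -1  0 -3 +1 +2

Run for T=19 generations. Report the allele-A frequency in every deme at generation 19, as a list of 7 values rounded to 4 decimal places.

[0.1889, 0.1222, 0.0889, 0.1222, 0.1000, 0.1667, 0.2333]

t=0: k=[0 0 90 0 0 0 0]
t=1: x=[0.0000 10.5301 68.2894 10.9423 0.0000 0.0000 0.0000] k=[0 6 71 6 0 0 0]
t=2: x=[0.6843 12.7623 55.2567 13.2473 0.7462 0.0000 0.0000] k=[3 17 50 10 4 0 0]
t=3: x=[4.4576 18.8486 41.0898 14.2577 4.3880 0.5078 0.0000] k=[7 22 40 9 9 0 0]
t=4: x=[8.4011 21.8811 33.9777 12.8835 8.1842 1.1422 0.0000] k=[13 19 35 13 9 1 0]
t=5: x=[13.1341 19.7538 30.3047 15.3486 8.8021 1.9450 0.1296] k=[9 24 32 20 8 0 0]
t=6: x=[10.3219 22.6697 29.4666 20.2326 8.7609 1.0153 0.0000] k=[13 22 30 18 13 3 0]
t=7: x=[13.4815 21.4081 27.4715 19.0627 12.7904 4.0538 0.3887] k=[8 20 23 19 12 6 4]
t=8: x=[9.0153 18.4946 22.0479 18.8610 12.5030 6.8291 4.5620] k=[10 16 18 18 13 12 8]
t=9: x=[10.2450 15.1547 17.6644 17.6099 13.8983 12.2264 9.0899] k=[10 18 21 14 9 11 5]
t=10: x=[10.4758 17.0006 19.6964 14.4194 10.1604 10.5567 6.1463] k=[15 13 16 11 9 15 7]
t=11: x=[14.1379 13.2719 14.9560 11.5086 10.2838 13.9760 8.5364] k=[15 11 18 17 9 10 8]
t=12: x=[13.9062 12.0179 16.9473 16.3583 10.4072 10.1387 8.8345] k=[10 17 18 17 14 12 10]
t=13: x=[10.3604 15.9007 17.6644 16.9640 14.5544 12.6016 10.9594] k=[6 13 23 13 11 18 12]
t=14: x=[6.5228 13.0367 20.4934 14.1365 12.4619 17.2151 13.5840] k=[7 14 17 17 11 19 19]
t=15: x=[7.4806 13.1935 16.5490 16.4795 13.0777 18.8712 20.1792] k=[8 8 14 14 16 18 24]
t=16: x=[7.6339 8.4965 13.2041 14.4194 16.4797 19.3260 24.6327] k=[9 10 11 9 12 15 23]
t=17: x=[8.7081 9.7477 10.5771 9.7284 12.3798 16.3443 23.3458] k=[14 14 6 9 9 11 19]
t=18: x=[13.4043 12.7231 7.2749 8.7570 9.5432 12.3098 19.1757] k=[18 18 7 11 11 13 18]
t=19: x=[17.2727 16.2934 8.7468 10.6591 11.5993 14.0176 18.5058] k=[17 11 8 11 9 15 21]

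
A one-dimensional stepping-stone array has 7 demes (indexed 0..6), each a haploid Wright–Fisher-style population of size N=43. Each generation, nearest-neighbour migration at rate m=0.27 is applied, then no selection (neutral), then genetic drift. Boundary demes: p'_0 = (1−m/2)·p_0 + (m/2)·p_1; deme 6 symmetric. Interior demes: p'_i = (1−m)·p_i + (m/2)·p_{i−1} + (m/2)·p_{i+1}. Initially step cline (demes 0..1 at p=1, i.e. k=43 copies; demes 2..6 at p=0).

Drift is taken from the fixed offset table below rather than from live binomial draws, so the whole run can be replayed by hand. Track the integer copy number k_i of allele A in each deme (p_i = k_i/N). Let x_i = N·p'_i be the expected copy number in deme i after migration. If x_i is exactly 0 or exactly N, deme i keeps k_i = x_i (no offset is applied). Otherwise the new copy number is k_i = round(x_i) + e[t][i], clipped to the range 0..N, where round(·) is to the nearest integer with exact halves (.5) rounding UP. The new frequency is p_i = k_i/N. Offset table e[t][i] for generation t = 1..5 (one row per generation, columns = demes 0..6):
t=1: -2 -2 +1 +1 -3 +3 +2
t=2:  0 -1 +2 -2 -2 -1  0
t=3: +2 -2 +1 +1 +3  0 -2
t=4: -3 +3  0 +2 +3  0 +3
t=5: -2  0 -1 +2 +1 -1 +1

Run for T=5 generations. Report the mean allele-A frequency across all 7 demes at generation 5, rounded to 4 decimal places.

t=0: k=[43 43 0 0 0 0 0]
t=1: x=[43.0000 37.1950 5.8050 0.0000 0.0000 0.0000 0.0000] k=[43 35 7 0 0 0 0]
t=2: x=[41.9200 32.3000 9.8350 0.9450 0.0000 0.0000 0.0000] k=[42 31 12 0 0 0 0]
t=3: x=[40.5150 29.9200 12.9450 1.6200 0.0000 0.0000 0.0000] k=[43 28 14 3 0 0 0]
t=4: x=[40.9750 28.1350 14.4050 4.0800 0.4050 0.0000 0.0000] k=[38 31 14 6 3 0 0]
t=5: x=[37.0550 29.6500 15.2150 6.6750 3.0000 0.4050 0.0000] k=[35 30 14 9 4 0 0]

0.3056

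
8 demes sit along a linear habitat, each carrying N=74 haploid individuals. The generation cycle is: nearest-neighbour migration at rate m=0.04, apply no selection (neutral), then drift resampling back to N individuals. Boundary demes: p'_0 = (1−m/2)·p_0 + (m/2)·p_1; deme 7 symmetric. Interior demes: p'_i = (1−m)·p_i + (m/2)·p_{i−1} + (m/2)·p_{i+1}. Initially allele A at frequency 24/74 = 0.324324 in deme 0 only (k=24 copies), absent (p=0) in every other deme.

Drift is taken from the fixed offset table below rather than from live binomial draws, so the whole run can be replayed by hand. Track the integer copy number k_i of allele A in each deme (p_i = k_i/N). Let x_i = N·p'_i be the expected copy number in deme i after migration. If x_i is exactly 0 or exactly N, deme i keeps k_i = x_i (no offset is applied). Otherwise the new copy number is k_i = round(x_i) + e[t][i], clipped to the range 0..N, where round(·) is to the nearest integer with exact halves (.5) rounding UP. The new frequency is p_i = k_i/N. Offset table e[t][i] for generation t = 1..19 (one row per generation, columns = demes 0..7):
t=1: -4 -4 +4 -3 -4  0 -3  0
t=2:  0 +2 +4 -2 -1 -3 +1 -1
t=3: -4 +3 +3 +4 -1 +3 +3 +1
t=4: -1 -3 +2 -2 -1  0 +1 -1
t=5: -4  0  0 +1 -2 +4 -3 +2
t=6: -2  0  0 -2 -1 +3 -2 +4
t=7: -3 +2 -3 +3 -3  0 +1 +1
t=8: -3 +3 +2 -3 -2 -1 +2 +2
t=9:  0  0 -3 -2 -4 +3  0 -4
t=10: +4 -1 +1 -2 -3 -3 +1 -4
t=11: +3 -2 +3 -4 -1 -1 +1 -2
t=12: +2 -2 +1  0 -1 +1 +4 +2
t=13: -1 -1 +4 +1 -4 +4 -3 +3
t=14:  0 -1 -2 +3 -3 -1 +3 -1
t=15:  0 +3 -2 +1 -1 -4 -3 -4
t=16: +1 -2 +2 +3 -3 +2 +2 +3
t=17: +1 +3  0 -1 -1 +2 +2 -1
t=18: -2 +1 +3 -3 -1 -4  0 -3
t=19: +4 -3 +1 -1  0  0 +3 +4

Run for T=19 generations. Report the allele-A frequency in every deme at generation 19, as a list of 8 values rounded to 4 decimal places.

[0.2027, 0.0270, 0.1622, 0.0405, 0.0000, 0.0000, 0.0000, 0.0000]

t=0: k=[24 0 0 0 0 0 0 0]
t=1: x=[23.5200 0.4800 0.0000 0.0000 0.0000 0.0000 0.0000 0.0000] k=[20 0 0 0 0 0 0 0]
t=2: x=[19.6000 0.4000 0.0000 0.0000 0.0000 0.0000 0.0000 0.0000] k=[20 2 0 0 0 0 0 0]
t=3: x=[19.6400 2.3200 0.0400 0.0000 0.0000 0.0000 0.0000 0.0000] k=[16 5 3 0 0 0 0 0]
t=4: x=[15.7800 5.1800 2.9800 0.0600 0.0000 0.0000 0.0000 0.0000] k=[15 2 5 0 0 0 0 0]
t=5: x=[14.7400 2.3200 4.8400 0.1000 0.0000 0.0000 0.0000 0.0000] k=[11 2 5 1 0 0 0 0]
t=6: x=[10.8200 2.2400 4.8600 1.0600 0.0200 0.0000 0.0000 0.0000] k=[9 2 5 0 0 0 0 0]
t=7: x=[8.8600 2.2000 4.8400 0.1000 0.0000 0.0000 0.0000 0.0000] k=[6 4 2 3 0 0 0 0]
t=8: x=[5.9600 4.0000 2.0600 2.9200 0.0600 0.0000 0.0000 0.0000] k=[3 7 4 0 0 0 0 0]
t=9: x=[3.0800 6.8600 3.9800 0.0800 0.0000 0.0000 0.0000 0.0000] k=[3 7 1 0 0 0 0 0]
t=10: x=[3.0800 6.8000 1.1000 0.0200 0.0000 0.0000 0.0000 0.0000] k=[7 6 2 0 0 0 0 0]
t=11: x=[6.9800 5.9400 2.0400 0.0400 0.0000 0.0000 0.0000 0.0000] k=[10 4 5 0 0 0 0 0]
t=12: x=[9.8800 4.1400 4.8800 0.1000 0.0000 0.0000 0.0000 0.0000] k=[12 2 6 0 0 0 0 0]
t=13: x=[11.8000 2.2800 5.8000 0.1200 0.0000 0.0000 0.0000 0.0000] k=[11 1 10 1 0 0 0 0]
t=14: x=[10.8000 1.3800 9.6400 1.1600 0.0200 0.0000 0.0000 0.0000] k=[11 0 8 4 0 0 0 0]
t=15: x=[10.7800 0.3800 7.7600 4.0000 0.0800 0.0000 0.0000 0.0000] k=[11 3 6 5 0 0 0 0]
t=16: x=[10.8400 3.2200 5.9200 4.9200 0.1000 0.0000 0.0000 0.0000] k=[12 1 8 8 0 0 0 0]
t=17: x=[11.7800 1.3600 7.8600 7.8400 0.1600 0.0000 0.0000 0.0000] k=[13 4 8 7 0 0 0 0]
t=18: x=[12.8200 4.2600 7.9000 6.8800 0.1400 0.0000 0.0000 0.0000] k=[11 5 11 4 0 0 0 0]
t=19: x=[10.8800 5.2400 10.7400 4.0600 0.0800 0.0000 0.0000 0.0000] k=[15 2 12 3 0 0 0 0]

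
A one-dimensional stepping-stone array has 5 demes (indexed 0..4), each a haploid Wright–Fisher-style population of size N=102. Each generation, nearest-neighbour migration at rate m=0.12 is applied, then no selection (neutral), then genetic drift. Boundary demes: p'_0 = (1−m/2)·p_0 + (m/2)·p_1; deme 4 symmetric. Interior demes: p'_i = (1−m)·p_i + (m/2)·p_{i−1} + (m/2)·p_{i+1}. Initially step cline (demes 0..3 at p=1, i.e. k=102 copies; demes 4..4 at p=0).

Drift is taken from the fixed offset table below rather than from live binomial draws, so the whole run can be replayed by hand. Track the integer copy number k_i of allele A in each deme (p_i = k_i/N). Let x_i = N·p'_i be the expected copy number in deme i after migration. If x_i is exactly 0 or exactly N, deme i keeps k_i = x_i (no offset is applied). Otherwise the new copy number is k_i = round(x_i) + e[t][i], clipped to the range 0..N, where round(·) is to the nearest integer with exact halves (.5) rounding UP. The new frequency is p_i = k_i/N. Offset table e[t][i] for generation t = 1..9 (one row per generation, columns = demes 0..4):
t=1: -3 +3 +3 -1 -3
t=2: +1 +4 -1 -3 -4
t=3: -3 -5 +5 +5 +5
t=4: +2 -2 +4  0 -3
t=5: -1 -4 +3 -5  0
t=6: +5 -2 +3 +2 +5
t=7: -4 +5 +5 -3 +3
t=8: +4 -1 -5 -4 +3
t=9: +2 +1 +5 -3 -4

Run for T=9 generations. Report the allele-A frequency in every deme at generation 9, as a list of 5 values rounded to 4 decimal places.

[1.0000, 0.9608, 0.9706, 0.6373, 0.3627]

t=0: k=[102 102 102 102 0]
t=1: x=[102.0000 102.0000 102.0000 95.8800 6.1200] k=[102 102 102 95 3]
t=2: x=[102.0000 102.0000 101.5800 89.9000 8.5200] k=[102 102 101 87 5]
t=3: x=[102.0000 101.9400 100.2200 82.9200 9.9200] k=[102 97 102 88 15]
t=4: x=[101.7000 97.6000 100.8600 84.4600 19.3800] k=[102 96 102 84 16]
t=5: x=[101.6400 96.7200 100.5600 81.0000 20.0800] k=[101 93 102 76 20]
t=6: x=[100.5200 94.0200 99.9000 74.2000 23.3600] k=[102 92 102 76 28]
t=7: x=[101.4000 93.2000 99.8400 74.6800 30.8800] k=[97 98 102 72 34]
t=8: x=[97.0600 98.1800 99.9600 71.5200 36.2800] k=[101 97 95 68 39]
t=9: x=[100.7600 97.1200 93.5000 67.8800 40.7400] k=[102 98 99 65 37]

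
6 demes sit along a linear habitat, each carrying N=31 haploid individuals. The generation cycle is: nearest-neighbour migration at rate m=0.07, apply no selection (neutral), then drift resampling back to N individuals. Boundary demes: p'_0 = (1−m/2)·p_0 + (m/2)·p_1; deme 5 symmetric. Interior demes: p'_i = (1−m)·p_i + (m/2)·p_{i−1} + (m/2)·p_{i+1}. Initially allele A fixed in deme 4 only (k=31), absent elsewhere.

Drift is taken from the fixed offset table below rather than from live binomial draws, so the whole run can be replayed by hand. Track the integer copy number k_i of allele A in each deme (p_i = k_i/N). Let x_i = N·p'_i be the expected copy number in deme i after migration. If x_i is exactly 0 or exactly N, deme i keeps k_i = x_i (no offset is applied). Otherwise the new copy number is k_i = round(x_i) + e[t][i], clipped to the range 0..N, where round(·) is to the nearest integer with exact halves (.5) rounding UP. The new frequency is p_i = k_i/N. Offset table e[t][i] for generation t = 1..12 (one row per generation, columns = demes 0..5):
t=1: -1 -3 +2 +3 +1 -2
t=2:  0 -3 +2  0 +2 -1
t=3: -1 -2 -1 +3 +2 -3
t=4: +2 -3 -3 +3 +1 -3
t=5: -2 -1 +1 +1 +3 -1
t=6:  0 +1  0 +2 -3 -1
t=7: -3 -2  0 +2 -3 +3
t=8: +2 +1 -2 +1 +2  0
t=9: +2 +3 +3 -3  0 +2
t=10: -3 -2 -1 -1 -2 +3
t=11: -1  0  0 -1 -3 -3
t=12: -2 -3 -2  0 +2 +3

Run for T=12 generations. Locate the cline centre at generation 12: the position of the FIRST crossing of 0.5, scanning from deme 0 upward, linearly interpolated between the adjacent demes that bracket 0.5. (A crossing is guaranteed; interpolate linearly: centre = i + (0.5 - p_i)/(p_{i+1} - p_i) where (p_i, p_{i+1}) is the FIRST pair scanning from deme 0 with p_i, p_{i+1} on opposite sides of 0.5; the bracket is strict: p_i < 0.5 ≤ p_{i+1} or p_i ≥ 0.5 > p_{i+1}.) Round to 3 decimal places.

t=0: k=[0 0 0 0 31 0]
t=1: x=[0.0000 0.0000 0.0000 1.0850 28.8300 1.0850] k=[0 0 0 4 30 0]
t=2: x=[0.0000 0.0000 0.1400 4.7700 28.0400 1.0500] k=[0 0 2 5 30 0]
t=3: x=[0.0000 0.0700 2.0350 5.7700 28.0750 1.0500] k=[0 0 1 9 30 0]
t=4: x=[0.0000 0.0350 1.2450 9.4550 28.2150 1.0500] k=[0 0 0 12 29 0]
t=5: x=[0.0000 0.0000 0.4200 12.1750 27.3900 1.0150] k=[0 0 1 13 30 0]
t=6: x=[0.0000 0.0350 1.3850 13.1750 28.3550 1.0500] k=[0 1 1 15 25 0]
t=7: x=[0.0350 0.9650 1.4900 14.8600 23.7750 0.8750] k=[0 0 1 17 21 4]
t=8: x=[0.0000 0.0350 1.5250 16.5800 20.2650 4.5950] k=[0 1 0 18 22 5]
t=9: x=[0.0350 0.9300 0.6650 17.5100 21.2650 5.5950] k=[2 4 4 15 21 8]
t=10: x=[2.0700 3.9300 4.3850 14.8250 20.3350 8.4550] k=[0 2 3 14 18 11]
t=11: x=[0.0700 1.9650 3.3500 13.7550 17.6150 11.2450] k=[0 2 3 13 15 8]
t=12: x=[0.0700 1.9650 3.3150 12.7200 14.6850 8.2450] k=[0 0 1 13 17 11]

3.625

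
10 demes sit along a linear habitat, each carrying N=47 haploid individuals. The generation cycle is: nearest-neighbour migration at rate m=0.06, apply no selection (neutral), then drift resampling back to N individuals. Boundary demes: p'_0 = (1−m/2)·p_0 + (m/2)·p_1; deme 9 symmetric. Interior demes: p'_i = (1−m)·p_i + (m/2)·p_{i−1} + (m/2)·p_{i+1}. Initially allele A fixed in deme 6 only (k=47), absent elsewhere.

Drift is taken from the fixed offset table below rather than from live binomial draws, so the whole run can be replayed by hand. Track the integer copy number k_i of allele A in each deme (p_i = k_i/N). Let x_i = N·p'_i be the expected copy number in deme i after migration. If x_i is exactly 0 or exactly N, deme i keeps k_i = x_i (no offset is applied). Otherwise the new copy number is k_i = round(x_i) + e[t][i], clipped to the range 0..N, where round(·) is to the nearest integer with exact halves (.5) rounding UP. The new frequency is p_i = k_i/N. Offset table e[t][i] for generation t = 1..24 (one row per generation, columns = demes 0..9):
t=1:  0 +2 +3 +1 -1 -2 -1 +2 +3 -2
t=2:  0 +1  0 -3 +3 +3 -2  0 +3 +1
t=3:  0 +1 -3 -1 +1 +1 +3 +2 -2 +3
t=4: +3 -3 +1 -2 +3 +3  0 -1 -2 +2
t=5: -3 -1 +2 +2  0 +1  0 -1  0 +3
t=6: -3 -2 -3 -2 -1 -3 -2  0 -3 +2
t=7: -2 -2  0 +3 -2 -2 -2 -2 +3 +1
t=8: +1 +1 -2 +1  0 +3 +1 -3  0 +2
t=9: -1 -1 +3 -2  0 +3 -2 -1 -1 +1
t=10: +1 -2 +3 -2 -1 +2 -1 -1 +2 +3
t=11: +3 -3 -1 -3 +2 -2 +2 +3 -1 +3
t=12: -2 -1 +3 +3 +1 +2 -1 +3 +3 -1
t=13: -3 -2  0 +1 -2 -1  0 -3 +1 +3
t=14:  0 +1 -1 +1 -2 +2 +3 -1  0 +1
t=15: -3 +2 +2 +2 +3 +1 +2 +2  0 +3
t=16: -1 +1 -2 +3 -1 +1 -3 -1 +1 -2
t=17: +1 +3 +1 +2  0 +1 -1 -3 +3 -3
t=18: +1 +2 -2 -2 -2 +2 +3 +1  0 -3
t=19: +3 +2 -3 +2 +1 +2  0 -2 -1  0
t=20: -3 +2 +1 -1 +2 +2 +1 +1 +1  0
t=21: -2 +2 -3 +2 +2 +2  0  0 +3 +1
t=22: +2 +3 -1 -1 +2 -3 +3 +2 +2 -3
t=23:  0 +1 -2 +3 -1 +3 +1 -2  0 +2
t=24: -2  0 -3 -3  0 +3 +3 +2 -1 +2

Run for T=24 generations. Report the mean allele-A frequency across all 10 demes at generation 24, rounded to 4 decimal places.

t=0: k=[0 0 0 0 0 0 47 0 0 0]
t=1: x=[0.0000 0.0000 0.0000 0.0000 0.0000 1.4100 44.1800 1.4100 0.0000 0.0000] k=[0 0 0 0 0 0 43 3 0 0]
t=2: x=[0.0000 0.0000 0.0000 0.0000 0.0000 1.2900 40.5100 4.1100 0.0900 0.0000] k=[0 0 0 0 0 4 39 4 3 0]
t=3: x=[0.0000 0.0000 0.0000 0.0000 0.1200 4.9300 36.9000 5.0200 2.9400 0.0900] k=[0 0 0 0 1 6 40 7 1 3]
t=4: x=[0.0000 0.0000 0.0000 0.0300 1.1200 6.8700 37.9900 7.8100 1.2400 2.9400] k=[0 0 0 0 4 10 38 7 0 5]
t=5: x=[0.0000 0.0000 0.0000 0.1200 4.0600 10.6600 36.2300 7.7200 0.3600 4.8500] k=[0 0 0 2 4 12 36 7 0 8]
t=6: x=[0.0000 0.0000 0.0600 2.0000 4.1800 12.4800 34.4100 7.6600 0.4500 7.7600] k=[0 0 0 0 3 9 32 8 0 10]
t=7: x=[0.0000 0.0000 0.0000 0.0900 3.0900 9.5100 30.5900 8.4800 0.5400 9.7000] k=[0 0 0 3 1 8 29 6 4 11]
t=8: x=[0.0000 0.0000 0.0900 2.8500 1.2700 8.4200 27.6800 6.6300 4.2700 10.7900] k=[0 0 0 4 1 11 29 4 4 13]
t=9: x=[0.0000 0.0000 0.1200 3.7900 1.3900 11.2400 27.7100 4.7500 4.2700 12.7300] k=[0 0 3 2 1 14 26 4 3 14]
t=10: x=[0.0000 0.0900 2.8800 2.0000 1.4200 13.9700 24.9800 4.6300 3.3600 13.6700] k=[0 0 6 0 0 16 24 4 5 17]
t=11: x=[0.0000 0.1800 5.6400 0.1800 0.4800 15.7600 23.1600 4.6300 5.3300 16.6400] k=[0 0 5 0 2 14 25 8 4 20]
t=12: x=[0.0000 0.1500 4.7000 0.2100 2.3000 13.9700 24.1600 8.3900 4.6000 19.5200] k=[0 0 8 3 3 16 23 11 8 19]
t=13: x=[0.0000 0.2400 7.6100 3.1500 3.3900 15.8200 22.4300 11.2700 8.4200 18.6700] k=[0 0 8 4 1 15 22 8 9 22]
t=14: x=[0.0000 0.2400 7.6400 4.0300 1.5100 14.7900 21.3700 8.4500 9.3600 21.6100] k=[0 1 7 5 0 17 24 7 9 23]
t=15: x=[0.0300 1.1500 6.7600 4.9100 0.6600 16.7000 23.2800 7.5700 9.3600 22.5800] k=[0 3 9 7 4 18 25 10 9 26]
t=16: x=[0.0900 3.0900 8.7600 6.9700 4.5100 17.7900 24.3400 10.4200 9.5400 25.4900] k=[0 4 7 10 4 19 21 9 11 23]
t=17: x=[0.1200 3.9700 7.0000 9.7300 4.6300 18.6100 20.5800 9.4200 11.3000 22.6400] k=[1 7 8 12 5 20 20 6 14 20]
t=18: x=[1.1800 6.8500 8.0900 11.6700 5.6600 19.5500 19.5800 6.6600 13.9400 19.8200] k=[2 9 6 10 4 22 23 8 14 17]
t=19: x=[2.2100 8.7000 6.2100 9.7000 4.7200 21.4900 22.5200 8.6300 13.9100 16.9100] k=[5 11 3 12 6 23 23 7 13 17]
t=20: x=[5.1800 10.5800 3.5100 11.5500 6.6900 22.4900 22.5200 7.6600 12.9400 16.8800] k=[2 13 5 11 9 24 24 9 14 17]
t=21: x=[2.3300 12.4300 5.4200 10.7600 9.5100 23.5500 23.5500 9.6000 13.9400 16.9100] k=[0 14 2 13 12 26 24 10 17 18]
t=22: x=[0.4200 13.2200 2.6900 12.6400 12.4500 25.5200 23.6400 10.6300 16.8200 17.9700] k=[2 16 2 12 14 23 27 13 19 15]
t=23: x=[2.4200 15.1600 2.7200 11.7600 14.2100 22.8500 26.4600 13.6000 18.7000 15.1200] k=[2 16 1 15 13 26 27 12 19 17]
t=24: x=[2.4200 15.1300 1.8700 14.5200 13.4500 25.6400 26.5200 12.6600 18.7300 17.0600] k=[0 15 0 12 13 29 30 15 18 19]

0.3213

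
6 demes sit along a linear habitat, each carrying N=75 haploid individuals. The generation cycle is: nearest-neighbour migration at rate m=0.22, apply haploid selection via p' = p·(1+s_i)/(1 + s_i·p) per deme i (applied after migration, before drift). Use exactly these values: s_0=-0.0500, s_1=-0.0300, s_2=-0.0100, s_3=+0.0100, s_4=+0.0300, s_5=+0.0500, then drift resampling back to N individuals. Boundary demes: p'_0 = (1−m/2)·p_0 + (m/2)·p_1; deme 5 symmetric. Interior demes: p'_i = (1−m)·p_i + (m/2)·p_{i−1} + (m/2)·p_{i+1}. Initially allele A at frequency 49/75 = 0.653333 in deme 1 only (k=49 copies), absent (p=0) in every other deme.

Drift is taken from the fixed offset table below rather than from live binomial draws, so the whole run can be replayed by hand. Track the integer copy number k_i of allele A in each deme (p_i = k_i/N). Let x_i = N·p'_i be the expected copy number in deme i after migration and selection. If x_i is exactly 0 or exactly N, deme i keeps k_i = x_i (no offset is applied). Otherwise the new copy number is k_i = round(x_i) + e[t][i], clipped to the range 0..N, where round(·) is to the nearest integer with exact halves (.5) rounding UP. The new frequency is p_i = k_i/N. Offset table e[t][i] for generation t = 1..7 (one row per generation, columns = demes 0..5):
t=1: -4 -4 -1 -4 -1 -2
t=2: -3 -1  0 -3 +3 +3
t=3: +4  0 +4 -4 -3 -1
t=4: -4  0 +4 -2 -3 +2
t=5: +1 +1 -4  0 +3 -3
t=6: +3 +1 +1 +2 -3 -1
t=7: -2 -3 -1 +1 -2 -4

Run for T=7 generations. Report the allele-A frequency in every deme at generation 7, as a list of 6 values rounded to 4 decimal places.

[0.1200, 0.1600, 0.1333, 0.0800, 0.0000, 0.0000]

t=0: k=[0 49 0 0 0 0]
t=1: x=[5.1390 37.6490 5.3399 0.0000 0.0000 0.0000] k=[1 34 4 0 0 0]
t=2: x=[4.4121 26.5453 6.7976 0.4444 0.0000 0.0000] k=[1 26 7 0 0 0]
t=3: x=[3.5714 20.7004 8.2459 0.7776 0.0000 0.0000] k=[8 21 12 0 0 0]
t=4: x=[9.0152 18.1575 11.5713 1.3330 0.0000 0.0000] k=[5 18 16 0 0 0]
t=5: x=[6.1348 15.9639 14.3431 1.7772 0.0000 0.0000] k=[7 17 10 2 0 0]
t=6: x=[7.7368 14.7655 9.8040 2.6856 0.2266 0.0000] k=[11 16 11 5 0 0]
t=7: x=[11.0576 14.5397 10.7968 5.1576 0.5664 0.0000] k=[9 12 10 6 0 0]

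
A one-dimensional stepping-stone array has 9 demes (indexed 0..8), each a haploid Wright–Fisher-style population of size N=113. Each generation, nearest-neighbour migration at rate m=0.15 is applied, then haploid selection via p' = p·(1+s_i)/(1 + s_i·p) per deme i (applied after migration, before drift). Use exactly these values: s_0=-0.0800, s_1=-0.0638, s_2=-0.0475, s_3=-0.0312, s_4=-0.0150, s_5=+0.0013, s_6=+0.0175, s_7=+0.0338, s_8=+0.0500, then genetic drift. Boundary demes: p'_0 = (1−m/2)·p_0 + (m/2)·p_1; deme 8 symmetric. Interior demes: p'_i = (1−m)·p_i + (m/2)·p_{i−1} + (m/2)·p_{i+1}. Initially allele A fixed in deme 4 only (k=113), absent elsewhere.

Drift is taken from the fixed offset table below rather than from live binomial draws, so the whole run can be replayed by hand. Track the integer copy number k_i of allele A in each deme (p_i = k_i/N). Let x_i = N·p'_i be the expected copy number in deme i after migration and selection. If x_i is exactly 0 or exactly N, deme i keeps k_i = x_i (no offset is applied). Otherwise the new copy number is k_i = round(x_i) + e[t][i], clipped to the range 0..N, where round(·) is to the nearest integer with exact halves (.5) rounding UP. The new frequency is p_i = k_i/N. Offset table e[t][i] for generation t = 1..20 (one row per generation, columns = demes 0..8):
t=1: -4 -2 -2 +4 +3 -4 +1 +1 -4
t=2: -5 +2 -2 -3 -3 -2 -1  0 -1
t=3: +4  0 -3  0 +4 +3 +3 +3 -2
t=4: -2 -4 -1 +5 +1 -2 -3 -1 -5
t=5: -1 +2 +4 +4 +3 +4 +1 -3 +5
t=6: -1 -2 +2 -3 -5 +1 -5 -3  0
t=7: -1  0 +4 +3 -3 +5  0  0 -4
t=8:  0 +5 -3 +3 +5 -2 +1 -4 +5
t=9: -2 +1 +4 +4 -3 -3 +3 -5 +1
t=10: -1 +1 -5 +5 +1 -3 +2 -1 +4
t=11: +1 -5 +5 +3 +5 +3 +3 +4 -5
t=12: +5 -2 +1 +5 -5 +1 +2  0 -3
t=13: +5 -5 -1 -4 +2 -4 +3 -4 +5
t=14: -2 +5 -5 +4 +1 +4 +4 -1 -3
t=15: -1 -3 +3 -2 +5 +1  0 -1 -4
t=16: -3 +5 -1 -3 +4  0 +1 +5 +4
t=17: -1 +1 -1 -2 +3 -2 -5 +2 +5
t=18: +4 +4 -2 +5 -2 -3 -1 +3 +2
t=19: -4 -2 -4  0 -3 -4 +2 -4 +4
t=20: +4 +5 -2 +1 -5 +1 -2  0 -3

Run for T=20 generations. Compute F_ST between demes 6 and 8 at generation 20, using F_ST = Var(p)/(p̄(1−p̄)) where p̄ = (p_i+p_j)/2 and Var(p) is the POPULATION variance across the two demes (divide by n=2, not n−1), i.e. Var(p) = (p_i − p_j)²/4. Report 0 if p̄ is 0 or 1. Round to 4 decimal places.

0.0014

t=0: k=[0 0 0 0 113 0 0 0 0]
t=1: x=[0.0000 0.0000 0.0000 8.2298 95.8311 8.4852 0.0000 0.0000 0.0000] k=[0 0 0 12 99 4 0 0 0]
t=2: x=[0.0000 0.0000 0.8576 17.1586 85.0331 10.8377 0.3052 0.0000 0.0000] k=[0 0 0 14 82 9 0 0 0]
t=3: x=[0.0000 0.0000 1.0006 17.5744 71.0270 13.8157 0.6867 0.0000 0.0000] k=[0 0 0 18 75 17 4 0 0]
t=4: x=[0.0000 0.0000 1.2866 20.3899 65.9605 20.3967 4.7534 0.3101 0.0000] k=[0 0 0 25 67 18 2 0 0]
t=5: x=[0.0000 0.0000 1.7873 25.6412 59.7496 20.4968 3.1019 0.1551 0.0000] k=[0 0 6 30 63 24 4 0 0]
t=6: x=[0.0000 0.4214 7.0226 29.9718 57.1731 25.4506 5.2867 0.3101 0.0000] k=[0 0 9 27 52 26 0 0 0]
t=7: x=[0.0000 0.6322 9.2531 26.8704 47.7578 26.0260 1.9835 0.0000 0.0000] k=[0 1 13 30 45 31 2 0 0]
t=8: x=[0.0690 1.7103 12.8117 29.1590 42.4238 29.9036 4.0929 0.1551 0.0000] k=[0 7 10 32 47 28 5 0 0]
t=9: x=[0.4832 6.2964 10.9348 30.7603 44.0431 27.7272 6.4548 0.3876 0.0000] k=[0 7 15 35 41 25 9 0 0]
t=10: x=[0.4832 6.6502 15.2467 33.2020 38.9633 25.0253 9.6774 0.6977 0.0000] k=[0 8 10 38 40 22 12 0 0]
t=11: x=[0.5522 7.0986 11.4398 35.2764 38.1173 22.6235 12.0353 0.9302 0.0000] k=[2 2 16 38 43 26 15 5 0]
t=12: x=[1.8426 2.8603 15.9226 35.9436 40.9545 26.4763 15.3031 5.5478 0.3937] k=[7 1 17 41 36 27 17 6 0]
t=13: x=[6.0541 2.4846 16.8889 38.0212 35.3319 26.9517 17.1762 6.5779 0.4724] k=[11 0 16 34 37 23 20 3 5]
t=14: x=[9.4289 1.8980 15.4880 32.1410 35.3568 23.8494 19.2252 4.5685 5.0816] k=[7 7 10 36 36 28 23 4 2]
t=15: x=[6.4721 6.7918 11.2234 33.3007 35.0336 28.2525 22.2585 5.4447 2.2554] k=[5 4 14 31 40 29 22 4 0]
t=16: x=[4.5469 4.5295 13.9201 29.7008 38.1173 29.3282 21.4751 5.2128 0.3150] k=[2 10 13 27 42 29 22 10 4]
t=17: x=[2.3964 9.0602 13.2453 26.4278 39.5108 29.4783 21.9300 10.7695 4.6633] k=[1 10 12 24 43 27 17 13 10]
t=18: x=[1.5428 8.9182 12.2098 23.9218 39.9837 27.4770 17.7075 13.4643 10.6879] k=[6 13 10 29 38 24 17 16 13]
t=19: x=[6.0309 11.5483 11.1512 27.5838 35.9038 24.5500 17.7075 16.3084 13.8055] k=[2 10 7 28 33 21 20 12 18]
t=20: x=[2.3964 8.6344 8.4131 26.1574 31.3813 21.8479 19.7562 13.4386 18.2855] k=[6 14 6 27 26 23 18 13 15]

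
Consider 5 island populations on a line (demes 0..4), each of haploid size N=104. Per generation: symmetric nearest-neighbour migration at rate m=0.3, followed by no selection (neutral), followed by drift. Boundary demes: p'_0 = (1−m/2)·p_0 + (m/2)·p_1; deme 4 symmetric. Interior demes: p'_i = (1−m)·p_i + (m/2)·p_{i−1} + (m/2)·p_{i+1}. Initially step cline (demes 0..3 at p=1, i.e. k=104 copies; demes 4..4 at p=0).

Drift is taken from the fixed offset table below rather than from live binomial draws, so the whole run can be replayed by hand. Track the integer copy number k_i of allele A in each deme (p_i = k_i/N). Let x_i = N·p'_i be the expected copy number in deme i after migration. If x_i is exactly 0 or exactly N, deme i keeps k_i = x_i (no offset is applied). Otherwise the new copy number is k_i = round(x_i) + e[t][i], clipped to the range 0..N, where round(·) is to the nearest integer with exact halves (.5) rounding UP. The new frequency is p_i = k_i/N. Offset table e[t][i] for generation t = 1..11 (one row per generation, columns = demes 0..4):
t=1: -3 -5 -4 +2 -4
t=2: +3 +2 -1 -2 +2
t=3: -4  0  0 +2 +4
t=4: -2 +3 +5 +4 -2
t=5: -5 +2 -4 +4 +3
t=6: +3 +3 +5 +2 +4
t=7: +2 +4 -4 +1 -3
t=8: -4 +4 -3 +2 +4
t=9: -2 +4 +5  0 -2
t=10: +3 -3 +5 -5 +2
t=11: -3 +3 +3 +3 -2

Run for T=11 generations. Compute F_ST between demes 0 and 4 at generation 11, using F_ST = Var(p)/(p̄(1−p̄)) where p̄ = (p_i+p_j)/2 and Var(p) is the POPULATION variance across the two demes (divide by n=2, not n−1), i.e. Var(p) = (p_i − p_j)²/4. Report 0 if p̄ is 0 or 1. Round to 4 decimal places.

t=0: k=[104 104 104 104 0]
t=1: x=[104.0000 104.0000 104.0000 88.4000 15.6000] k=[104 104 104 90 12]
t=2: x=[104.0000 104.0000 101.9000 80.4000 23.7000] k=[104 104 101 78 26]
t=3: x=[104.0000 103.5500 98.0000 73.6500 33.8000] k=[104 104 98 76 38]
t=4: x=[104.0000 103.1000 95.6000 73.6000 43.7000] k=[104 104 101 78 42]
t=5: x=[104.0000 103.5500 98.0000 76.0500 47.4000] k=[104 104 94 80 50]
t=6: x=[104.0000 102.5000 93.4000 77.6000 54.5000] k=[104 104 98 80 59]
t=7: x=[104.0000 103.1000 96.2000 79.5500 62.1500] k=[104 104 92 81 59]
t=8: x=[104.0000 102.2000 92.1500 79.3500 62.3000] k=[104 104 89 81 66]
t=9: x=[104.0000 101.7500 90.0500 79.9500 68.2500] k=[104 104 95 80 66]
t=10: x=[104.0000 102.6500 94.1000 80.1500 68.1000] k=[104 100 99 75 70]
t=11: x=[103.4000 100.4500 95.5500 77.8500 70.7500] k=[100 103 99 81 69]

0.1458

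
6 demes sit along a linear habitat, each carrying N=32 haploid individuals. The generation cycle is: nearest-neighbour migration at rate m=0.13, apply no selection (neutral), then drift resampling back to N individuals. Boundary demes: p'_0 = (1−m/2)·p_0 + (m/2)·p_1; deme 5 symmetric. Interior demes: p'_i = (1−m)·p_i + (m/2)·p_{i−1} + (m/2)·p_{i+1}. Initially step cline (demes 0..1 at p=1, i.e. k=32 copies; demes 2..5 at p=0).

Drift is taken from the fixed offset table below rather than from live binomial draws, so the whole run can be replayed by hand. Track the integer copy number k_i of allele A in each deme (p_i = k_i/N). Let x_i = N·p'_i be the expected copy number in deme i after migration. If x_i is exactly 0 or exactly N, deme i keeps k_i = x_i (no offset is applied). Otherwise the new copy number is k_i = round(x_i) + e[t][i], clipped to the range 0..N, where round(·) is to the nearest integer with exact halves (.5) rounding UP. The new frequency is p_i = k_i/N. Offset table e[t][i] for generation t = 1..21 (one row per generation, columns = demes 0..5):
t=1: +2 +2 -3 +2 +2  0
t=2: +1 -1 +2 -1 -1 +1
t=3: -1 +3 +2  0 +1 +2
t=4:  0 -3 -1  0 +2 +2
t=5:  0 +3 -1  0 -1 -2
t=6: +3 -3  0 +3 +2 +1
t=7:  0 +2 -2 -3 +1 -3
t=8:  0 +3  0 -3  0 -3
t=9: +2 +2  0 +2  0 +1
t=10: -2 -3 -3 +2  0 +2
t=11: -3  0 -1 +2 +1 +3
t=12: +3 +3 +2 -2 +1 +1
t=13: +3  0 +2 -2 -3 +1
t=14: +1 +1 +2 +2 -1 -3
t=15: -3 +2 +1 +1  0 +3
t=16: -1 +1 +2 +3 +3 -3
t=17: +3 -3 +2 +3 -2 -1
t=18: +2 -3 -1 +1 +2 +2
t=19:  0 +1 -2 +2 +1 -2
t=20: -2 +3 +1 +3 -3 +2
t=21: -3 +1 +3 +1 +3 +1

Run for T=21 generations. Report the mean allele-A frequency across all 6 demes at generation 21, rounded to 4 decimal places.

0.5625

t=0: k=[32 32 0 0 0 0]
t=1: x=[32.0000 29.9200 2.0800 0.0000 0.0000 0.0000] k=[32 32 0 0 0 0]
t=2: x=[32.0000 29.9200 2.0800 0.0000 0.0000 0.0000] k=[32 29 4 0 0 0]
t=3: x=[31.8050 27.5700 5.3650 0.2600 0.0000 0.0000] k=[31 31 7 0 0 0]
t=4: x=[31.0000 29.4400 8.1050 0.4550 0.0000 0.0000] k=[31 26 7 0 0 0]
t=5: x=[30.6750 25.0900 7.7800 0.4550 0.0000 0.0000] k=[31 28 7 0 0 0]
t=6: x=[30.8050 26.8300 7.9100 0.4550 0.0000 0.0000] k=[32 24 8 3 0 0]
t=7: x=[31.4800 23.4800 8.7150 3.1300 0.1950 0.0000] k=[31 25 7 0 1 0]
t=8: x=[30.6100 24.2200 7.7150 0.5200 0.8700 0.0650] k=[31 27 8 0 1 0]
t=9: x=[30.7400 26.0250 8.7150 0.5850 0.8700 0.0650] k=[32 28 9 3 1 1]
t=10: x=[31.7400 27.0250 9.8450 3.2600 1.1300 1.0000] k=[30 24 7 5 1 3]
t=11: x=[29.6100 23.2850 7.9750 4.8700 1.3900 2.8700] k=[27 23 7 7 2 6]
t=12: x=[26.7400 22.2200 8.0400 6.6750 2.5850 5.7400] k=[30 25 10 5 4 7]
t=13: x=[29.6750 24.3500 10.6500 5.2600 4.2600 6.8050] k=[32 24 13 3 1 8]
t=14: x=[31.4800 23.8050 13.0650 3.5200 1.5850 7.5450] k=[32 25 15 6 1 5]
t=15: x=[31.5450 24.8050 15.0650 6.2600 1.5850 4.7400] k=[29 27 16 7 2 8]
t=16: x=[28.8700 26.4150 16.1300 7.2600 2.7150 7.6100] k=[28 27 18 10 6 5]
t=17: x=[27.9350 26.4800 18.0650 10.2600 6.1950 5.0650] k=[31 23 20 13 4 4]
t=18: x=[30.4800 23.3250 19.7400 12.8700 4.5850 4.0000] k=[32 20 19 14 7 6]
t=19: x=[31.2200 20.7150 18.7400 13.8700 7.3900 6.0650] k=[31 22 17 16 8 4]
t=20: x=[30.4150 22.2600 17.2600 15.5450 8.2600 4.2600] k=[28 25 18 19 5 6]
t=21: x=[27.8050 24.7400 18.5200 18.0250 5.9750 5.9350] k=[25 26 22 19 9 7]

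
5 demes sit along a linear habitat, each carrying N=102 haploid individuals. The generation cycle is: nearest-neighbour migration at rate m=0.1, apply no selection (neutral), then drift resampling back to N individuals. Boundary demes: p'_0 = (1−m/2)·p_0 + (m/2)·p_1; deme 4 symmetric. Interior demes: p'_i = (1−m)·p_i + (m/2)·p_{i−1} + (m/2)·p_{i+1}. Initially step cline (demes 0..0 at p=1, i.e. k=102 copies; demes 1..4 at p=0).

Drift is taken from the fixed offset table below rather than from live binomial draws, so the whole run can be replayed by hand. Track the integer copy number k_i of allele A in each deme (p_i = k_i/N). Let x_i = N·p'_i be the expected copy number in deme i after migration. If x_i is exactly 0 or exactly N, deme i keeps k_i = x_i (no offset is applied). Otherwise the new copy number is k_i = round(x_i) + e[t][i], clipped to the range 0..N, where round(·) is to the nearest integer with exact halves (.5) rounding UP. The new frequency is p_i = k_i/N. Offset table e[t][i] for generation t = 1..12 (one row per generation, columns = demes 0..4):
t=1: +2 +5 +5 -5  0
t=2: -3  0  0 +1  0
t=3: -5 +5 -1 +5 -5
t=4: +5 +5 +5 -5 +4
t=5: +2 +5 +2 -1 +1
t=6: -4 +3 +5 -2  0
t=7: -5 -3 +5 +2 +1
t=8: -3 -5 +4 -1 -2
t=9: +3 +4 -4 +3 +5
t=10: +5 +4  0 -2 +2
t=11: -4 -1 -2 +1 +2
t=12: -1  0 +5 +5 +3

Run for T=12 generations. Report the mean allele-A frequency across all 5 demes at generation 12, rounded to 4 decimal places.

t=0: k=[102 0 0 0 0]
t=1: x=[96.9000 5.1000 0.0000 0.0000 0.0000] k=[99 10 0 0 0]
t=2: x=[94.5500 13.9500 0.5000 0.0000 0.0000] k=[92 14 1 0 0]
t=3: x=[88.1000 17.2500 1.6000 0.0500 0.0000] k=[83 22 1 5 0]
t=4: x=[79.9500 24.0000 2.2500 4.5500 0.2500] k=[85 29 7 0 4]
t=5: x=[82.2000 30.7000 7.7500 0.5500 3.8000] k=[84 36 10 0 5]
t=6: x=[81.6000 37.1000 10.8000 0.7500 4.7500] k=[78 40 16 0 5]
t=7: x=[76.1000 40.7000 16.4000 1.0500 4.7500] k=[71 38 21 3 6]
t=8: x=[69.3500 38.8000 20.9500 4.0500 5.8500] k=[66 34 25 3 4]
t=9: x=[64.4000 35.1500 24.3500 4.1500 3.9500] k=[67 39 20 7 9]
t=10: x=[65.6000 39.4500 20.3000 7.7500 8.9000] k=[71 43 20 6 11]
t=11: x=[69.6000 43.2500 20.4500 6.9500 10.7500] k=[66 42 18 8 13]
t=12: x=[64.8000 42.0000 18.7000 8.7500 12.7500] k=[64 42 24 14 16]

0.3137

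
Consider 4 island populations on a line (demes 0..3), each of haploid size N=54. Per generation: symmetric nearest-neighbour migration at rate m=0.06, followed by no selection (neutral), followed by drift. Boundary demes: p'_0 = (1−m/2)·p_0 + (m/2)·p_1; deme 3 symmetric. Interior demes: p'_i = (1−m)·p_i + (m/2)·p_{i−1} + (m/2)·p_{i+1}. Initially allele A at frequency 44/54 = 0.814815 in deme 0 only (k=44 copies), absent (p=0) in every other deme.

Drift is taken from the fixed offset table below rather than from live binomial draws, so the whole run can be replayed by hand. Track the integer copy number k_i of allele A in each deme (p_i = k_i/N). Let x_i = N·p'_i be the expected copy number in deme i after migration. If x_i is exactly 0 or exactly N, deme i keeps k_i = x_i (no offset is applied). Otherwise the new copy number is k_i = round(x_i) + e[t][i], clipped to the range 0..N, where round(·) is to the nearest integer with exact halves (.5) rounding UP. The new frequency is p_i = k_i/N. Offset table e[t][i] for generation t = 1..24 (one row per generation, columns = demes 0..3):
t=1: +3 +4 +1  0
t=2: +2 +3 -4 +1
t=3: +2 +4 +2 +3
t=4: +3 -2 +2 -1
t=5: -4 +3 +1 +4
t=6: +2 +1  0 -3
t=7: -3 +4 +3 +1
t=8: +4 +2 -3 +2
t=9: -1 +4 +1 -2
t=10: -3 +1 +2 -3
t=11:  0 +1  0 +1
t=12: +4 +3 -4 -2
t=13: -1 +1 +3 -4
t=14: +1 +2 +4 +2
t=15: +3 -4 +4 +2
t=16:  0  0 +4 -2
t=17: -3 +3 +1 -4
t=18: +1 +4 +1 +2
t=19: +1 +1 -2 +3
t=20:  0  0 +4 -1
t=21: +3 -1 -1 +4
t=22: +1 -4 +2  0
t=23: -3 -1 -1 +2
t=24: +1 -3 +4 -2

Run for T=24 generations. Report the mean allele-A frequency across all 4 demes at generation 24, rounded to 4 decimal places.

t=0: k=[44 0 0 0]
t=1: x=[42.6800 1.3200 0.0000 0.0000] k=[46 5 0 0]
t=2: x=[44.7700 6.0800 0.1500 0.0000] k=[47 9 0 0]
t=3: x=[45.8600 9.8700 0.2700 0.0000] k=[48 14 2 0]
t=4: x=[46.9800 14.6600 2.3000 0.0600] k=[50 13 4 0]
t=5: x=[48.8900 13.8400 4.1500 0.1200] k=[45 17 5 4]
t=6: x=[44.1600 17.4800 5.3300 4.0300] k=[46 18 5 1]
t=7: x=[45.1600 18.4500 5.2700 1.1200] k=[42 22 8 2]
t=8: x=[41.4000 22.1800 8.2400 2.1800] k=[45 24 5 4]
t=9: x=[44.3700 24.0600 5.5400 4.0300] k=[43 28 7 2]
t=10: x=[42.5500 27.8200 7.4800 2.1500] k=[40 29 9 0]
t=11: x=[39.6700 28.7300 9.3300 0.2700] k=[40 30 9 1]
t=12: x=[39.7000 29.6700 9.3900 1.2400] k=[44 33 5 0]
t=13: x=[43.6700 32.4900 5.6900 0.1500] k=[43 33 9 0]
t=14: x=[42.7000 32.5800 9.4500 0.2700] k=[44 35 13 2]
t=15: x=[43.7300 34.6100 13.3300 2.3300] k=[47 31 17 4]
t=16: x=[46.5200 31.0600 17.0300 4.3900] k=[47 31 21 2]
t=17: x=[46.5200 31.1800 20.7300 2.5700] k=[44 34 22 0]
t=18: x=[43.7000 33.9400 21.7000 0.6600] k=[45 38 23 3]
t=19: x=[44.7900 37.7600 22.8500 3.6000] k=[46 39 21 7]
t=20: x=[45.7900 38.6700 21.1200 7.4200] k=[46 39 25 6]
t=21: x=[45.7900 38.7900 24.8500 6.5700] k=[49 38 24 11]
t=22: x=[48.6700 37.9100 24.0300 11.3900] k=[50 34 26 11]
t=23: x=[49.5200 34.2400 25.7900 11.4500] k=[47 33 25 13]
t=24: x=[46.5800 33.1800 24.8800 13.3600] k=[48 30 29 11]

0.5463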